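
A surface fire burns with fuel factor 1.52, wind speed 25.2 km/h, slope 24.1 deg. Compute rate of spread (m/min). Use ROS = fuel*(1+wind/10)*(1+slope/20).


Formula: ROS = fuel * (1 + wind/10) * (1 + slope/20)
Wind factor = 1 + 25.2/10 = 3.52
Slope factor = 1 + 24.1/20 = 2.205
ROS = 1.52 * 3.52 * 2.205 = 11.8 m/min

11.8


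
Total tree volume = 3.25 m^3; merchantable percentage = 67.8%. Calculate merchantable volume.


Formula: MV = V_total * (merchantable_pct / 100)
Merchantable fraction = 67.8% / 100 = 0.678
MV = 3.25 m^3 * 0.678 = 2.204 m^3

2.204


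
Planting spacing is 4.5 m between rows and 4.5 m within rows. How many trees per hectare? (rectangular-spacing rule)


Formula: TPH = 10000 m^2/ha / (spacing_x * spacing_y)
Area per tree = 4.5 m * 4.5 m = 20.25 m^2
TPH = 10000 / 20.25 = 494 trees/ha

494


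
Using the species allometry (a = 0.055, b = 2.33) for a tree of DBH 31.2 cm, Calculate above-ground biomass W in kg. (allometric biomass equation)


Formula: W = a * DBH^b  (allometric power law)
DBH^b = 31.2^2.33 = 3029.5645
W = 0.055 * 3029.5645 = 166.6 kg

166.6


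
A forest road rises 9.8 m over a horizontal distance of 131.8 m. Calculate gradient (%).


Formula: Gradient = rise / run * 100
Gradient = 9.8 / 131.8 * 100 = 7.4%

7.4


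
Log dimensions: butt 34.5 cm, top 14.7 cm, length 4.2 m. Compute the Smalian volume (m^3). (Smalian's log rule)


Smalian: V = (A1 + A2)/2 * L,  A = pi*(D/200)^2
A1 = pi*(34.5/200)^2 = 0.093482 m^2
A2 = pi*(14.7/200)^2 = 0.016972 m^2
V = (0.093482+0.016972)/2*4.2 = 0.232 m^3

0.232


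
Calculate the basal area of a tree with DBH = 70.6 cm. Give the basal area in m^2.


Formula: BA = pi * (DBH/2)^2 / 10000  (cm^2 to m^2)
Radius = DBH/2 = 70.6/2 = 35.3 cm
BA = pi * 35.3^2 / 10000
   = 3914.7072 cm^2 / 10000
   = 0.3915 m^2

0.3915


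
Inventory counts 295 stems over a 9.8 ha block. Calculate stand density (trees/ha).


Formula: Stand Density = N_trees / Area_ha
Density = 295 trees / 9.8 ha
Density = 30 trees/ha

30


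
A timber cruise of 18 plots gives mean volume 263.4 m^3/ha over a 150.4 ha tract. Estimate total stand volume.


Formula: Total Volume = Mean Volume per ha * Total Area
Total Volume = 263.4 m^3/ha * 150.4 ha
Total Volume = 39615 m^3

39615


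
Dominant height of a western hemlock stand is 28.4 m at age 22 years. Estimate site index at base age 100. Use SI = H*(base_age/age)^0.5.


Formula: SI = H_dom * (base_age / age)^0.5
Age ratio = 100 / 22 = 4.54545
sqrt(age_ratio) = 2.13201
SI = 28.4 * 2.13201 = 60.5 m

60.5


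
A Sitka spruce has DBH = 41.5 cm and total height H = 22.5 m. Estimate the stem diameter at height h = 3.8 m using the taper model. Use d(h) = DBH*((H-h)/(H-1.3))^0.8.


Taper: d(h) = DBH * ((H - h) / (H - 1.3))^0.8
Numerator = H - h = 22.5 - 3.8 = 18.7 m
Denominator = H - 1.3 = 22.5 - 1.3 = 21.2 m
Ratio = 18.7 / 21.2 = 0.88208
d = 41.5 * 0.88208^0.8 = 37.5 cm

37.5


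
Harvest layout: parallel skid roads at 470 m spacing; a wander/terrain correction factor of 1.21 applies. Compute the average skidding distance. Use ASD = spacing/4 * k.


Formula: ASD = (spacing / 4) * correction
Uncorrected distance = spacing / 4 = 470 / 4 = 117.5 m
ASD = 117.5 * 1.21 = 142 m

142


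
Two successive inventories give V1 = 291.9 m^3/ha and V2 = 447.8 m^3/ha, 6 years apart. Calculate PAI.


Formula: PAI = (V_T2 - V_T1) / (T2 - T1)
Volume increment = 447.8 - 291.9 = 155.9 m^3/ha
PAI = 155.9 / 6 = 25.98 m^3/ha/year

25.98


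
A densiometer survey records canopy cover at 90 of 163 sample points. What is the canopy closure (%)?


Formula: Canopy closure = covered points / total points * 100
Closure = 90 / 163 * 100
Closure = 0.5521 * 100 = 55.2%

55.2


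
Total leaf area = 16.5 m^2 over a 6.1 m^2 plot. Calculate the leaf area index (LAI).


Formula: LAI = total leaf area / ground area  (dimensionless)
LAI = 16.5 m^2 / 6.1 m^2
LAI = 2.7

2.7


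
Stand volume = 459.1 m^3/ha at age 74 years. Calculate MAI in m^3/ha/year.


Formula: MAI = Total Volume / Stand Age
MAI = 459.1 m^3/ha / 74 years
MAI = 6.2 m^3/ha/year

6.2


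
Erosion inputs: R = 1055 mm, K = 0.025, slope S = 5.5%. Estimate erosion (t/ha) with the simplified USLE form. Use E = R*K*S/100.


Formula: E = R * K * S / 100  (simplified USLE)
R * K = 1055 * 0.025 = 26.375
E = 26.375 * 5.5 / 100 = 1.45 t/ha

1.45


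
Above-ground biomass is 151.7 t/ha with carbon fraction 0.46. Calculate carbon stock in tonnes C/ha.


Formula: Carbon Stock = Biomass * Carbon Fraction
C = 151.7 t/ha * 0.46
C = 69.8 t C/ha

69.8


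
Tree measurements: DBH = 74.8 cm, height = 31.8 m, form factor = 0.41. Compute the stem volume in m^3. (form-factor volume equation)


Formula: V = pi * (DBH/200)^2 * H * ff
Radius = DBH/200 = 74.8/200 = 0.374 m
Radius^2 = 0.374^2 = 0.139876 m^2
V = pi * 0.139876 * 31.8 * 0.41
V = 5.729 m^3

5.729


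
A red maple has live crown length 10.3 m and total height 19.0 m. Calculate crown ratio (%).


Formula: Crown Ratio = (Crown Length / Total Height) * 100
CR = (10.3 m / 19.0 m) * 100
CR = 0.5421 * 100 = 54.2%

54.2


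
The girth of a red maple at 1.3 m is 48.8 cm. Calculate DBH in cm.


Formula: DBH = C / pi
DBH = 48.8 / pi
pi = 3.14159...
DBH = 15.5 cm

15.5


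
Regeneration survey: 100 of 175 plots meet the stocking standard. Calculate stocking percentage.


Formula: Stocking % = stocked plots / total plots * 100
Stocking = 100 / 175 * 100
Stocking = 0.5714 * 100 = 57.1%

57.1


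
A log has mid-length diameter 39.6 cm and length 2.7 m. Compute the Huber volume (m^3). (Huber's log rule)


Huber: V = Am * L,  Am = pi*(Dm/200)^2
Am = pi*(39.6/200)^2 = 0.123163 m^2
V = 0.123163*2.7 = 0.3325 m^3

0.3325


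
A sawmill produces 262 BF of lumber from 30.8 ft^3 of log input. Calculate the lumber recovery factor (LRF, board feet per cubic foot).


Formula: LRF = Lumber Output (BF) / Log Input (ft^3)
LRF = 262 BF / 30.8 ft^3
LRF = 8.51 BF/ft^3

8.51


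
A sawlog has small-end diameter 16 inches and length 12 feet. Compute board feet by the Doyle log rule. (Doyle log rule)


Doyle: BF = (D - 4)^2 * L / 16
Adjusted diameter = 16 - 4 = 12 in
(D-4)^2 = 12^2 = 144
BF = 144 * 12 / 16 = 108 BF

108


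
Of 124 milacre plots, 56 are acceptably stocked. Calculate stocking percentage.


Formula: Stocking % = stocked plots / total plots * 100
Stocking = 56 / 124 * 100
Stocking = 0.4516 * 100 = 45.2%

45.2


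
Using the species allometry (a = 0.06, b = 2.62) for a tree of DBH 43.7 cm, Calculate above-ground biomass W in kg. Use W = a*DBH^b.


Formula: W = a * DBH^b  (allometric power law)
DBH^b = 43.7^2.62 = 19863.7557
W = 0.06 * 19863.7557 = 1191.8 kg

1191.8


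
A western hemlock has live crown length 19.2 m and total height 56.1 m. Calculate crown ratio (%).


Formula: Crown Ratio = (Crown Length / Total Height) * 100
CR = (19.2 m / 56.1 m) * 100
CR = 0.3422 * 100 = 34.2%

34.2


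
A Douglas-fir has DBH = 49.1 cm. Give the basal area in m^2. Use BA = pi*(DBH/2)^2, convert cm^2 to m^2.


Formula: BA = pi * (DBH/2)^2 / 10000  (cm^2 to m^2)
Radius = DBH/2 = 49.1/2 = 24.55 cm
BA = pi * 24.55^2 / 10000
   = 1893.4457 cm^2 / 10000
   = 0.1893 m^2

0.1893


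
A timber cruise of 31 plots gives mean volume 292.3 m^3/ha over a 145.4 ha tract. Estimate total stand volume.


Formula: Total Volume = Mean Volume per ha * Total Area
Total Volume = 292.3 m^3/ha * 145.4 ha
Total Volume = 42500 m^3

42500


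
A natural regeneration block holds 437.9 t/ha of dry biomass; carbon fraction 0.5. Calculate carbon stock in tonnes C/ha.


Formula: Carbon Stock = Biomass * Carbon Fraction
C = 437.9 t/ha * 0.5
C = 219.0 t C/ha

219.0


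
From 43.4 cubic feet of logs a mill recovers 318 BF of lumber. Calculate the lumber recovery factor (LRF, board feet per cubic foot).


Formula: LRF = Lumber Output (BF) / Log Input (ft^3)
LRF = 318 BF / 43.4 ft^3
LRF = 7.33 BF/ft^3

7.33


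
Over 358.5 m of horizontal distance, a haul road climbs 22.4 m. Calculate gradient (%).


Formula: Gradient = rise / run * 100
Gradient = 22.4 / 358.5 * 100 = 6.2%

6.2


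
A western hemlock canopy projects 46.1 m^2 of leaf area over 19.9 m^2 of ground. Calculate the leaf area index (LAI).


Formula: LAI = total leaf area / ground area  (dimensionless)
LAI = 46.1 m^2 / 19.9 m^2
LAI = 2.32

2.32


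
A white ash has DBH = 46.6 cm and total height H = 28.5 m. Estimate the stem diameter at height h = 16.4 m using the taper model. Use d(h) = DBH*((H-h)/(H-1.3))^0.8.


Taper: d(h) = DBH * ((H - h) / (H - 1.3))^0.8
Numerator = H - h = 28.5 - 16.4 = 12.1 m
Denominator = H - 1.3 = 28.5 - 1.3 = 27.2 m
Ratio = 12.1 / 27.2 = 0.44485
d = 46.6 * 0.44485^0.8 = 24.4 cm

24.4


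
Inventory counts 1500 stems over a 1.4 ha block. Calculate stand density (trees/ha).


Formula: Stand Density = N_trees / Area_ha
Density = 1500 trees / 1.4 ha
Density = 1071 trees/ha

1071


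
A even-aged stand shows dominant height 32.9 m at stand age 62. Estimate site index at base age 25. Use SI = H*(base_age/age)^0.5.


Formula: SI = H_dom * (base_age / age)^0.5
Age ratio = 25 / 62 = 0.40323
sqrt(age_ratio) = 0.635
SI = 32.9 * 0.635 = 20.9 m

20.9


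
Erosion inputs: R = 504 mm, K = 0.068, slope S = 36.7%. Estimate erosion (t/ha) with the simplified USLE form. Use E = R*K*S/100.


Formula: E = R * K * S / 100  (simplified USLE)
R * K = 504 * 0.068 = 34.272
E = 34.272 * 36.7 / 100 = 12.58 t/ha

12.58


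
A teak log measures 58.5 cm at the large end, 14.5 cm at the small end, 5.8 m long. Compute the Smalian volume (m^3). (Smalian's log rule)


Smalian: V = (A1 + A2)/2 * L,  A = pi*(D/200)^2
A1 = pi*(58.5/200)^2 = 0.268783 m^2
A2 = pi*(14.5/200)^2 = 0.016513 m^2
V = (0.268783+0.016513)/2*5.8 = 0.8274 m^3

0.8274


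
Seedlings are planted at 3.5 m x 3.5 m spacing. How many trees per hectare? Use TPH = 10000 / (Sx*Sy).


Formula: TPH = 10000 m^2/ha / (spacing_x * spacing_y)
Area per tree = 3.5 m * 3.5 m = 12.25 m^2
TPH = 10000 / 12.25 = 816 trees/ha

816


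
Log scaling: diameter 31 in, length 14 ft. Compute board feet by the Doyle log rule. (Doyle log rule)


Doyle: BF = (D - 4)^2 * L / 16
Adjusted diameter = 31 - 4 = 27 in
(D-4)^2 = 27^2 = 729
BF = 729 * 14 / 16 = 638 BF

638


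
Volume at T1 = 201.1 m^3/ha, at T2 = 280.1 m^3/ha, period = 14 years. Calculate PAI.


Formula: PAI = (V_T2 - V_T1) / (T2 - T1)
Volume increment = 280.1 - 201.1 = 79.0 m^3/ha
PAI = 79.0 / 14 = 5.64 m^3/ha/year

5.64


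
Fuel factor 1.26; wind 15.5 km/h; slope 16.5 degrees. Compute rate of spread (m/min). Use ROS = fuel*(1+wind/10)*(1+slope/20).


Formula: ROS = fuel * (1 + wind/10) * (1 + slope/20)
Wind factor = 1 + 15.5/10 = 2.55
Slope factor = 1 + 16.5/20 = 1.825
ROS = 1.26 * 2.55 * 1.825 = 5.86 m/min

5.86


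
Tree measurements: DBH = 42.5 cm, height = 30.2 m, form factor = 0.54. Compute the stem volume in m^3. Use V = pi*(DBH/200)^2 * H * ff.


Formula: V = pi * (DBH/200)^2 * H * ff
Radius = DBH/200 = 42.5/200 = 0.2125 m
Radius^2 = 0.2125^2 = 0.04515625 m^2
V = pi * 0.04515625 * 30.2 * 0.54
V = 2.313 m^3

2.313


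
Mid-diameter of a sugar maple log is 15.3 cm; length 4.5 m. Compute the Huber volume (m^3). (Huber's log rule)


Huber: V = Am * L,  Am = pi*(Dm/200)^2
Am = pi*(15.3/200)^2 = 0.018385 m^2
V = 0.018385*4.5 = 0.0827 m^3

0.0827


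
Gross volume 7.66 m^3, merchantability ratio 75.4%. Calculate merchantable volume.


Formula: MV = V_total * (merchantable_pct / 100)
Merchantable fraction = 75.4% / 100 = 0.754
MV = 7.66 m^3 * 0.754 = 5.776 m^3

5.776


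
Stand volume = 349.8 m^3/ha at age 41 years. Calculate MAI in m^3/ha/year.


Formula: MAI = Total Volume / Stand Age
MAI = 349.8 m^3/ha / 41 years
MAI = 8.53 m^3/ha/year

8.53


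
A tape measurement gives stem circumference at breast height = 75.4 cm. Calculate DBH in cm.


Formula: DBH = C / pi
DBH = 75.4 / pi
pi = 3.14159...
DBH = 24.0 cm

24.0


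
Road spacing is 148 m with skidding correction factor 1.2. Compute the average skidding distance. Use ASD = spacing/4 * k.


Formula: ASD = (spacing / 4) * correction
Uncorrected distance = spacing / 4 = 148 / 4 = 37 m
ASD = 37 * 1.2 = 44 m

44


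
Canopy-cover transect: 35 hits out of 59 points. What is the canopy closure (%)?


Formula: Canopy closure = covered points / total points * 100
Closure = 35 / 59 * 100
Closure = 0.5932 * 100 = 59.3%

59.3


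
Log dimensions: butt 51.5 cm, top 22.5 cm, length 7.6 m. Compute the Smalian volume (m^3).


Smalian: V = (A1 + A2)/2 * L,  A = pi*(D/200)^2
A1 = pi*(51.5/200)^2 = 0.208307 m^2
A2 = pi*(22.5/200)^2 = 0.039761 m^2
V = (0.208307+0.039761)/2*7.6 = 0.9427 m^3

0.9427


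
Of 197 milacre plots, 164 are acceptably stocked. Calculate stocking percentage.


Formula: Stocking % = stocked plots / total plots * 100
Stocking = 164 / 197 * 100
Stocking = 0.8325 * 100 = 83.2%

83.2


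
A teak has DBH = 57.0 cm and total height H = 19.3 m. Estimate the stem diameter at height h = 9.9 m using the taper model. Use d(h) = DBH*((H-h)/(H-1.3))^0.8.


Taper: d(h) = DBH * ((H - h) / (H - 1.3))^0.8
Numerator = H - h = 19.3 - 9.9 = 9.4 m
Denominator = H - 1.3 = 19.3 - 1.3 = 18.0 m
Ratio = 9.4 / 18.0 = 0.52222
d = 57.0 * 0.52222^0.8 = 33.9 cm

33.9


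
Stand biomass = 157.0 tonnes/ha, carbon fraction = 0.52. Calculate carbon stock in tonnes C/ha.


Formula: Carbon Stock = Biomass * Carbon Fraction
C = 157.0 t/ha * 0.52
C = 81.6 t C/ha

81.6


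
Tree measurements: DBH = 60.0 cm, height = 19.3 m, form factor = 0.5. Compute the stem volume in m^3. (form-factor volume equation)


Formula: V = pi * (DBH/200)^2 * H * ff
Radius = DBH/200 = 60.0/200 = 0.3 m
Radius^2 = 0.3^2 = 0.09 m^2
V = pi * 0.09 * 19.3 * 0.5
V = 2.728 m^3

2.728


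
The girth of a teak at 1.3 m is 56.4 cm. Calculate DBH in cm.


Formula: DBH = C / pi
DBH = 56.4 / pi
pi = 3.14159...
DBH = 18.0 cm

18.0


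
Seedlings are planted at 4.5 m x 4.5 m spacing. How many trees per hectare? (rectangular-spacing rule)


Formula: TPH = 10000 m^2/ha / (spacing_x * spacing_y)
Area per tree = 4.5 m * 4.5 m = 20.25 m^2
TPH = 10000 / 20.25 = 494 trees/ha

494


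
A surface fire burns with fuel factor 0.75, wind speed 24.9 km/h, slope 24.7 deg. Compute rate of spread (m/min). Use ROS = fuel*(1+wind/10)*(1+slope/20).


Formula: ROS = fuel * (1 + wind/10) * (1 + slope/20)
Wind factor = 1 + 24.9/10 = 3.49
Slope factor = 1 + 24.7/20 = 2.235
ROS = 0.75 * 3.49 * 2.235 = 5.85 m/min

5.85


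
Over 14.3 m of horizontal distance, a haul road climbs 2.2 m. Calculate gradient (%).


Formula: Gradient = rise / run * 100
Gradient = 2.2 / 14.3 * 100 = 15.4%

15.4


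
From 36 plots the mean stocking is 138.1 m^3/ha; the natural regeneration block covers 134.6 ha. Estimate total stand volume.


Formula: Total Volume = Mean Volume per ha * Total Area
Total Volume = 138.1 m^3/ha * 134.6 ha
Total Volume = 18588 m^3

18588


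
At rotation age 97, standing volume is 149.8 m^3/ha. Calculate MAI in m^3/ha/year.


Formula: MAI = Total Volume / Stand Age
MAI = 149.8 m^3/ha / 97 years
MAI = 1.54 m^3/ha/year

1.54


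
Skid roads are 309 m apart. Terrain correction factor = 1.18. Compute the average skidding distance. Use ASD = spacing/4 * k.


Formula: ASD = (spacing / 4) * correction
Uncorrected distance = spacing / 4 = 309 / 4 = 77.25 m
ASD = 77.25 * 1.18 = 91 m

91


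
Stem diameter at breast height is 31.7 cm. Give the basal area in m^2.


Formula: BA = pi * (DBH/2)^2 / 10000  (cm^2 to m^2)
Radius = DBH/2 = 31.7/2 = 15.85 cm
BA = pi * 15.85^2 / 10000
   = 789.2388 cm^2 / 10000
   = 0.0789 m^2

0.0789


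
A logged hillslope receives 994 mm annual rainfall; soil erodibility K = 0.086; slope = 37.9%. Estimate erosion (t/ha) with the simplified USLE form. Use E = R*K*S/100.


Formula: E = R * K * S / 100  (simplified USLE)
R * K = 994 * 0.086 = 85.484
E = 85.484 * 37.9 / 100 = 32.4 t/ha

32.4


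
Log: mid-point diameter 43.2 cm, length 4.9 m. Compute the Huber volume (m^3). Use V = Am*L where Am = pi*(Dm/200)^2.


Huber: V = Am * L,  Am = pi*(Dm/200)^2
Am = pi*(43.2/200)^2 = 0.146574 m^2
V = 0.146574*4.9 = 0.7182 m^3

0.7182


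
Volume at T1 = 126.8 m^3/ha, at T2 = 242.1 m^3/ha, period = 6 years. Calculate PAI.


Formula: PAI = (V_T2 - V_T1) / (T2 - T1)
Volume increment = 242.1 - 126.8 = 115.3 m^3/ha
PAI = 115.3 / 6 = 19.22 m^3/ha/year

19.22


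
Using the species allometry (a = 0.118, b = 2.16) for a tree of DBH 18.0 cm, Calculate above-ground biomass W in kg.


Formula: W = a * DBH^b  (allometric power law)
DBH^b = 18.0^2.16 = 514.5038
W = 0.118 * 514.5038 = 60.7 kg

60.7


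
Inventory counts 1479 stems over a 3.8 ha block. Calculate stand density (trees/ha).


Formula: Stand Density = N_trees / Area_ha
Density = 1479 trees / 3.8 ha
Density = 389 trees/ha

389


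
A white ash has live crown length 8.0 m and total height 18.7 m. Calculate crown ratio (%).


Formula: Crown Ratio = (Crown Length / Total Height) * 100
CR = (8.0 m / 18.7 m) * 100
CR = 0.4278 * 100 = 42.8%

42.8


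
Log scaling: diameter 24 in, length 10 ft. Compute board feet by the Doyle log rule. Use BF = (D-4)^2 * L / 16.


Doyle: BF = (D - 4)^2 * L / 16
Adjusted diameter = 24 - 4 = 20 in
(D-4)^2 = 20^2 = 400
BF = 400 * 10 / 16 = 250 BF

250


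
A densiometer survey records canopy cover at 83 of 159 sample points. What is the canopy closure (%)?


Formula: Canopy closure = covered points / total points * 100
Closure = 83 / 159 * 100
Closure = 0.522 * 100 = 52.2%

52.2


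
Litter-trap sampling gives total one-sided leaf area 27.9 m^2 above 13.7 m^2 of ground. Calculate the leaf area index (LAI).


Formula: LAI = total leaf area / ground area  (dimensionless)
LAI = 27.9 m^2 / 13.7 m^2
LAI = 2.04

2.04


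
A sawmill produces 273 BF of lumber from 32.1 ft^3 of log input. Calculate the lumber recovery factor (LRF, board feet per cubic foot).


Formula: LRF = Lumber Output (BF) / Log Input (ft^3)
LRF = 273 BF / 32.1 ft^3
LRF = 8.5 BF/ft^3

8.5


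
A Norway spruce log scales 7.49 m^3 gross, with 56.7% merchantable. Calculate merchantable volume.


Formula: MV = V_total * (merchantable_pct / 100)
Merchantable fraction = 56.7% / 100 = 0.567
MV = 7.49 m^3 * 0.567 = 4.247 m^3

4.247


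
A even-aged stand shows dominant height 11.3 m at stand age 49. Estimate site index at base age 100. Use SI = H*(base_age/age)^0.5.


Formula: SI = H_dom * (base_age / age)^0.5
Age ratio = 100 / 49 = 2.04082
sqrt(age_ratio) = 1.42857
SI = 11.3 * 1.42857 = 16.1 m

16.1


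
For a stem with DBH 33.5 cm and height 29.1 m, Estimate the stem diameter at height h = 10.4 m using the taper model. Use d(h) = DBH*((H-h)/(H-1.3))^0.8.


Taper: d(h) = DBH * ((H - h) / (H - 1.3))^0.8
Numerator = H - h = 29.1 - 10.4 = 18.7 m
Denominator = H - 1.3 = 29.1 - 1.3 = 27.8 m
Ratio = 18.7 / 27.8 = 0.67266
d = 33.5 * 0.67266^0.8 = 24.4 cm

24.4


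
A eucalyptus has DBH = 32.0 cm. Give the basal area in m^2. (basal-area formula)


Formula: BA = pi * (DBH/2)^2 / 10000  (cm^2 to m^2)
Radius = DBH/2 = 32.0/2 = 16.0 cm
BA = pi * 16.0^2 / 10000
   = 804.2477 cm^2 / 10000
   = 0.0804 m^2

0.0804


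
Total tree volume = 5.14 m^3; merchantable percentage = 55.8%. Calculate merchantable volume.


Formula: MV = V_total * (merchantable_pct / 100)
Merchantable fraction = 55.8% / 100 = 0.558
MV = 5.14 m^3 * 0.558 = 2.868 m^3

2.868


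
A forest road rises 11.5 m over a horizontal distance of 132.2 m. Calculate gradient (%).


Formula: Gradient = rise / run * 100
Gradient = 11.5 / 132.2 * 100 = 8.7%

8.7


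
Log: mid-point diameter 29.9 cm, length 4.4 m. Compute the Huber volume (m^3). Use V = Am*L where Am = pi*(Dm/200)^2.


Huber: V = Am * L,  Am = pi*(Dm/200)^2
Am = pi*(29.9/200)^2 = 0.070215 m^2
V = 0.070215*4.4 = 0.3089 m^3

0.3089


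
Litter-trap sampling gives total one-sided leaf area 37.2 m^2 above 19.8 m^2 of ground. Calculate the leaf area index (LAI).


Formula: LAI = total leaf area / ground area  (dimensionless)
LAI = 37.2 m^2 / 19.8 m^2
LAI = 1.88

1.88


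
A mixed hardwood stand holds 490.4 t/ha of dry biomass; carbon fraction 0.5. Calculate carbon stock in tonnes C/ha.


Formula: Carbon Stock = Biomass * Carbon Fraction
C = 490.4 t/ha * 0.5
C = 245.2 t C/ha

245.2


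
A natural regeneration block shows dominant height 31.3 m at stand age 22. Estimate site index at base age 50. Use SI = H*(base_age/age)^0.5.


Formula: SI = H_dom * (base_age / age)^0.5
Age ratio = 50 / 22 = 2.27273
sqrt(age_ratio) = 1.50756
SI = 31.3 * 1.50756 = 47.2 m

47.2


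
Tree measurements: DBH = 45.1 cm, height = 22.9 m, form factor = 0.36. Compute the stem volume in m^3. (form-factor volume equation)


Formula: V = pi * (DBH/200)^2 * H * ff
Radius = DBH/200 = 45.1/200 = 0.2255 m
Radius^2 = 0.2255^2 = 0.05085025 m^2
V = pi * 0.05085025 * 22.9 * 0.36
V = 1.317 m^3

1.317


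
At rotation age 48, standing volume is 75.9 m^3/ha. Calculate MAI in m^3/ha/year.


Formula: MAI = Total Volume / Stand Age
MAI = 75.9 m^3/ha / 48 years
MAI = 1.58 m^3/ha/year

1.58


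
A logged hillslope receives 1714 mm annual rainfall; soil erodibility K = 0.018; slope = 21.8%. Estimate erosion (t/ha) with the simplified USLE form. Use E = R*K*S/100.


Formula: E = R * K * S / 100  (simplified USLE)
R * K = 1714 * 0.018 = 30.852
E = 30.852 * 21.8 / 100 = 6.73 t/ha

6.73


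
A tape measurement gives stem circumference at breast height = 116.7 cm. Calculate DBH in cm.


Formula: DBH = C / pi
DBH = 116.7 / pi
pi = 3.14159...
DBH = 37.1 cm

37.1


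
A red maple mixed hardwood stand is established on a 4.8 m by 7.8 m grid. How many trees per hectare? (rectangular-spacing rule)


Formula: TPH = 10000 m^2/ha / (spacing_x * spacing_y)
Area per tree = 4.8 m * 7.8 m = 37.44 m^2
TPH = 10000 / 37.44 = 267 trees/ha

267


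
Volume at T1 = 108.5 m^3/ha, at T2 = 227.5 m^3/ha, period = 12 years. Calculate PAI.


Formula: PAI = (V_T2 - V_T1) / (T2 - T1)
Volume increment = 227.5 - 108.5 = 119.0 m^3/ha
PAI = 119.0 / 12 = 9.92 m^3/ha/year

9.92


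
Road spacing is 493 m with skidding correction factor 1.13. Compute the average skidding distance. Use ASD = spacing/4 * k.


Formula: ASD = (spacing / 4) * correction
Uncorrected distance = spacing / 4 = 493 / 4 = 123.25 m
ASD = 123.25 * 1.13 = 139 m

139


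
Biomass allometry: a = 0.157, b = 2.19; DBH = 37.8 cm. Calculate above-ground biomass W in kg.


Formula: W = a * DBH^b  (allometric power law)
DBH^b = 37.8^2.19 = 2849.0957
W = 0.157 * 2849.0957 = 447.3 kg

447.3


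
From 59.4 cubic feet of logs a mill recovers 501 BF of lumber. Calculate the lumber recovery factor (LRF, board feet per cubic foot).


Formula: LRF = Lumber Output (BF) / Log Input (ft^3)
LRF = 501 BF / 59.4 ft^3
LRF = 8.43 BF/ft^3

8.43


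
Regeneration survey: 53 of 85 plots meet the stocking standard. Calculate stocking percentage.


Formula: Stocking % = stocked plots / total plots * 100
Stocking = 53 / 85 * 100
Stocking = 0.6235 * 100 = 62.4%

62.4


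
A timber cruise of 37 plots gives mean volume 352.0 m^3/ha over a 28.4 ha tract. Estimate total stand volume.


Formula: Total Volume = Mean Volume per ha * Total Area
Total Volume = 352.0 m^3/ha * 28.4 ha
Total Volume = 9997 m^3

9997


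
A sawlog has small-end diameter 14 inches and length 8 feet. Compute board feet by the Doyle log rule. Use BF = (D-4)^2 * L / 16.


Doyle: BF = (D - 4)^2 * L / 16
Adjusted diameter = 14 - 4 = 10 in
(D-4)^2 = 10^2 = 100
BF = 100 * 8 / 16 = 50 BF

50


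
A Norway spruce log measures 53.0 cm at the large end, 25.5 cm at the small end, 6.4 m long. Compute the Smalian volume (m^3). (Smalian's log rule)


Smalian: V = (A1 + A2)/2 * L,  A = pi*(D/200)^2
A1 = pi*(53.0/200)^2 = 0.220618 m^2
A2 = pi*(25.5/200)^2 = 0.051071 m^2
V = (0.220618+0.051071)/2*6.4 = 0.8694 m^3

0.8694


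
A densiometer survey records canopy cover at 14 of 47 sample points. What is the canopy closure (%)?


Formula: Canopy closure = covered points / total points * 100
Closure = 14 / 47 * 100
Closure = 0.2979 * 100 = 29.8%

29.8


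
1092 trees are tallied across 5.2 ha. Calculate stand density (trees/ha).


Formula: Stand Density = N_trees / Area_ha
Density = 1092 trees / 5.2 ha
Density = 210 trees/ha

210


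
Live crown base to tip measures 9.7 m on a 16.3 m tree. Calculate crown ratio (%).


Formula: Crown Ratio = (Crown Length / Total Height) * 100
CR = (9.7 m / 16.3 m) * 100
CR = 0.5951 * 100 = 59.5%

59.5


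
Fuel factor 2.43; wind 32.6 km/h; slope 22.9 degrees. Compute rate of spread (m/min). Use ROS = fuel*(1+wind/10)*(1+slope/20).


Formula: ROS = fuel * (1 + wind/10) * (1 + slope/20)
Wind factor = 1 + 32.6/10 = 4.26
Slope factor = 1 + 22.9/20 = 2.145
ROS = 2.43 * 4.26 * 2.145 = 22.2 m/min

22.2


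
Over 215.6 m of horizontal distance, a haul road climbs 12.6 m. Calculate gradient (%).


Formula: Gradient = rise / run * 100
Gradient = 12.6 / 215.6 * 100 = 5.8%

5.8


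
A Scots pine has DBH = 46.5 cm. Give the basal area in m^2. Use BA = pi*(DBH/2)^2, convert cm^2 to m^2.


Formula: BA = pi * (DBH/2)^2 / 10000  (cm^2 to m^2)
Radius = DBH/2 = 46.5/2 = 23.25 cm
BA = pi * 23.25^2 / 10000
   = 1698.2272 cm^2 / 10000
   = 0.1698 m^2

0.1698


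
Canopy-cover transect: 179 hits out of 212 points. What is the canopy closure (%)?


Formula: Canopy closure = covered points / total points * 100
Closure = 179 / 212 * 100
Closure = 0.8443 * 100 = 84.4%

84.4


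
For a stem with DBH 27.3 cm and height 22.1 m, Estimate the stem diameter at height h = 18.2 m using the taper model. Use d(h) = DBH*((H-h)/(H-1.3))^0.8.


Taper: d(h) = DBH * ((H - h) / (H - 1.3))^0.8
Numerator = H - h = 22.1 - 18.2 = 3.9 m
Denominator = H - 1.3 = 22.1 - 1.3 = 20.8 m
Ratio = 3.9 / 20.8 = 0.1875
d = 27.3 * 0.1875^0.8 = 7.2 cm

7.2


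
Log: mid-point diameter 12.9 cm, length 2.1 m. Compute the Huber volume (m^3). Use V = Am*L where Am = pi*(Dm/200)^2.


Huber: V = Am * L,  Am = pi*(Dm/200)^2
Am = pi*(12.9/200)^2 = 0.01307 m^2
V = 0.01307*2.1 = 0.0274 m^3

0.0274


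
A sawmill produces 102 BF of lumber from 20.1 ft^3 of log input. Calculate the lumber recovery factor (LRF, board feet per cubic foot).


Formula: LRF = Lumber Output (BF) / Log Input (ft^3)
LRF = 102 BF / 20.1 ft^3
LRF = 5.07 BF/ft^3

5.07


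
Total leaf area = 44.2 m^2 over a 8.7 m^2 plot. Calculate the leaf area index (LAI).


Formula: LAI = total leaf area / ground area  (dimensionless)
LAI = 44.2 m^2 / 8.7 m^2
LAI = 5.08

5.08


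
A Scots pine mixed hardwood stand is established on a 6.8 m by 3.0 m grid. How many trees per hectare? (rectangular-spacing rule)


Formula: TPH = 10000 m^2/ha / (spacing_x * spacing_y)
Area per tree = 6.8 m * 3.0 m = 20.4 m^2
TPH = 10000 / 20.4 = 490 trees/ha

490


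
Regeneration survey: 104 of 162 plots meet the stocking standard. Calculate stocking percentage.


Formula: Stocking % = stocked plots / total plots * 100
Stocking = 104 / 162 * 100
Stocking = 0.642 * 100 = 64.2%

64.2


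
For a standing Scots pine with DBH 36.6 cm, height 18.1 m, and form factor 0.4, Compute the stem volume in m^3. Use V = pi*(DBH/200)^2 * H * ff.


Formula: V = pi * (DBH/200)^2 * H * ff
Radius = DBH/200 = 36.6/200 = 0.183 m
Radius^2 = 0.183^2 = 0.033489 m^2
V = pi * 0.033489 * 18.1 * 0.4
V = 0.762 m^3

0.762


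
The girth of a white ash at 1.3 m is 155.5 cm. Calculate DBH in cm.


Formula: DBH = C / pi
DBH = 155.5 / pi
pi = 3.14159...
DBH = 49.5 cm

49.5


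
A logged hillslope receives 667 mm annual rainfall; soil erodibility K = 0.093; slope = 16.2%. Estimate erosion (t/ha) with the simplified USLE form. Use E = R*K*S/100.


Formula: E = R * K * S / 100  (simplified USLE)
R * K = 667 * 0.093 = 62.031
E = 62.031 * 16.2 / 100 = 10.05 t/ha

10.05


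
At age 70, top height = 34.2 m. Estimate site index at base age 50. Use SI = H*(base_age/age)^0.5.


Formula: SI = H_dom * (base_age / age)^0.5
Age ratio = 50 / 70 = 0.71429
sqrt(age_ratio) = 0.84515
SI = 34.2 * 0.84515 = 28.9 m

28.9


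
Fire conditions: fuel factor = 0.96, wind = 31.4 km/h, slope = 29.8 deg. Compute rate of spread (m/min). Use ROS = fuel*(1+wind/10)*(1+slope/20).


Formula: ROS = fuel * (1 + wind/10) * (1 + slope/20)
Wind factor = 1 + 31.4/10 = 4.14
Slope factor = 1 + 29.8/20 = 2.49
ROS = 0.96 * 4.14 * 2.49 = 9.9 m/min

9.9


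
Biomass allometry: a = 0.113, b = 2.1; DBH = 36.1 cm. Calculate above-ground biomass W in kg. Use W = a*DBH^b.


Formula: W = a * DBH^b  (allometric power law)
DBH^b = 36.1^2.1 = 1865.3706
W = 0.113 * 1865.3706 = 210.8 kg

210.8


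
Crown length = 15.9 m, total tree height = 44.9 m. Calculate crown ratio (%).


Formula: Crown Ratio = (Crown Length / Total Height) * 100
CR = (15.9 m / 44.9 m) * 100
CR = 0.3541 * 100 = 35.4%

35.4


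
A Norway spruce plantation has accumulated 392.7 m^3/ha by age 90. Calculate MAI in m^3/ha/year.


Formula: MAI = Total Volume / Stand Age
MAI = 392.7 m^3/ha / 90 years
MAI = 4.36 m^3/ha/year

4.36


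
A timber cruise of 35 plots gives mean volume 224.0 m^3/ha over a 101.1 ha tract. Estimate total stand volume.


Formula: Total Volume = Mean Volume per ha * Total Area
Total Volume = 224.0 m^3/ha * 101.1 ha
Total Volume = 22646 m^3

22646


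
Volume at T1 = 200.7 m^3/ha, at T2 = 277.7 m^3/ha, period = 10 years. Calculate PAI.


Formula: PAI = (V_T2 - V_T1) / (T2 - T1)
Volume increment = 277.7 - 200.7 = 77.0 m^3/ha
PAI = 77.0 / 10 = 7.7 m^3/ha/year

7.7


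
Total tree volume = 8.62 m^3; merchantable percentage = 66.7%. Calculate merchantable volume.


Formula: MV = V_total * (merchantable_pct / 100)
Merchantable fraction = 66.7% / 100 = 0.667
MV = 8.62 m^3 * 0.667 = 5.75 m^3

5.75


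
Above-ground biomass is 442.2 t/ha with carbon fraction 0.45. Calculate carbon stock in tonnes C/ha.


Formula: Carbon Stock = Biomass * Carbon Fraction
C = 442.2 t/ha * 0.45
C = 199.0 t C/ha

199.0


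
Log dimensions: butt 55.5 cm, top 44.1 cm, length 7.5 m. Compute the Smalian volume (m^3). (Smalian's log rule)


Smalian: V = (A1 + A2)/2 * L,  A = pi*(D/200)^2
A1 = pi*(55.5/200)^2 = 0.241922 m^2
A2 = pi*(44.1/200)^2 = 0.152745 m^2
V = (0.241922+0.152745)/2*7.5 = 1.48 m^3

1.48


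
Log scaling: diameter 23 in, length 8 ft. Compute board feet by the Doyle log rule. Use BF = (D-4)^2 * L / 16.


Doyle: BF = (D - 4)^2 * L / 16
Adjusted diameter = 23 - 4 = 19 in
(D-4)^2 = 19^2 = 361
BF = 361 * 8 / 16 = 181 BF

181


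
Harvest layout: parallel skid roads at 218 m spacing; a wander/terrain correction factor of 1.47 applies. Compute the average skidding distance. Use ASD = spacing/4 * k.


Formula: ASD = (spacing / 4) * correction
Uncorrected distance = spacing / 4 = 218 / 4 = 54.5 m
ASD = 54.5 * 1.47 = 80 m

80


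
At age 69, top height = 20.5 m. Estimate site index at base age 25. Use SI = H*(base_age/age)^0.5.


Formula: SI = H_dom * (base_age / age)^0.5
Age ratio = 25 / 69 = 0.36232
sqrt(age_ratio) = 0.60193
SI = 20.5 * 0.60193 = 12.3 m

12.3


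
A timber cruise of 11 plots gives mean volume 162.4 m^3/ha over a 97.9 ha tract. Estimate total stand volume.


Formula: Total Volume = Mean Volume per ha * Total Area
Total Volume = 162.4 m^3/ha * 97.9 ha
Total Volume = 15899 m^3

15899


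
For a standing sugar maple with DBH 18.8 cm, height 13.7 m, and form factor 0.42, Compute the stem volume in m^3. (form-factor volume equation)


Formula: V = pi * (DBH/200)^2 * H * ff
Radius = DBH/200 = 18.8/200 = 0.094 m
Radius^2 = 0.094^2 = 0.008836 m^2
V = pi * 0.008836 * 13.7 * 0.42
V = 0.16 m^3

0.16


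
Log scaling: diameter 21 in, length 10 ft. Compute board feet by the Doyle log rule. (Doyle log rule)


Doyle: BF = (D - 4)^2 * L / 16
Adjusted diameter = 21 - 4 = 17 in
(D-4)^2 = 17^2 = 289
BF = 289 * 10 / 16 = 181 BF

181


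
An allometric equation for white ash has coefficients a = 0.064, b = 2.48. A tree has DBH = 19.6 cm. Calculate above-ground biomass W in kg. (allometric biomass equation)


Formula: W = a * DBH^b  (allometric power law)
DBH^b = 19.6^2.48 = 1602.489
W = 0.064 * 1602.489 = 102.6 kg

102.6


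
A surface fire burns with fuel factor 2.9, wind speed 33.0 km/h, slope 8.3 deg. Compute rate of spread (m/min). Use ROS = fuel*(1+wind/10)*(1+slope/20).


Formula: ROS = fuel * (1 + wind/10) * (1 + slope/20)
Wind factor = 1 + 33.0/10 = 4.3
Slope factor = 1 + 8.3/20 = 1.415
ROS = 2.9 * 4.3 * 1.415 = 17.65 m/min

17.65


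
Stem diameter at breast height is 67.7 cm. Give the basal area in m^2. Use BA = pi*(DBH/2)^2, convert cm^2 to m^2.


Formula: BA = pi * (DBH/2)^2 / 10000  (cm^2 to m^2)
Radius = DBH/2 = 67.7/2 = 33.85 cm
BA = pi * 33.85^2 / 10000
   = 3599.7075 cm^2 / 10000
   = 0.36 m^2

0.36


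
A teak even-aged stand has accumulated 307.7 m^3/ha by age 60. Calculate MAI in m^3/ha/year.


Formula: MAI = Total Volume / Stand Age
MAI = 307.7 m^3/ha / 60 years
MAI = 5.13 m^3/ha/year

5.13


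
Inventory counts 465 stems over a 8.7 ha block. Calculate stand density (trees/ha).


Formula: Stand Density = N_trees / Area_ha
Density = 465 trees / 8.7 ha
Density = 53 trees/ha

53


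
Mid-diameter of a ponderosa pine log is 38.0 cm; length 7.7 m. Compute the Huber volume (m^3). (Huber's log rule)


Huber: V = Am * L,  Am = pi*(Dm/200)^2
Am = pi*(38.0/200)^2 = 0.113411 m^2
V = 0.113411*7.7 = 0.8733 m^3

0.8733


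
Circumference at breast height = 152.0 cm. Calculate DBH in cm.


Formula: DBH = C / pi
DBH = 152.0 / pi
pi = 3.14159...
DBH = 48.4 cm

48.4


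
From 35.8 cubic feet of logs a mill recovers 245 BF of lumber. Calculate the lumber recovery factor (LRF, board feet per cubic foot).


Formula: LRF = Lumber Output (BF) / Log Input (ft^3)
LRF = 245 BF / 35.8 ft^3
LRF = 6.84 BF/ft^3

6.84


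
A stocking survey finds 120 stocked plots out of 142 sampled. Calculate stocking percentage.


Formula: Stocking % = stocked plots / total plots * 100
Stocking = 120 / 142 * 100
Stocking = 0.8451 * 100 = 84.5%

84.5


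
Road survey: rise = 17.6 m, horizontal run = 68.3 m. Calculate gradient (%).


Formula: Gradient = rise / run * 100
Gradient = 17.6 / 68.3 * 100 = 25.8%

25.8


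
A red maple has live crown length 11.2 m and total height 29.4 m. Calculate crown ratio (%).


Formula: Crown Ratio = (Crown Length / Total Height) * 100
CR = (11.2 m / 29.4 m) * 100
CR = 0.381 * 100 = 38.1%

38.1


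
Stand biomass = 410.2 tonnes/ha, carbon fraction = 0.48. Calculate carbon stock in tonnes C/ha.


Formula: Carbon Stock = Biomass * Carbon Fraction
C = 410.2 t/ha * 0.48
C = 196.9 t C/ha

196.9


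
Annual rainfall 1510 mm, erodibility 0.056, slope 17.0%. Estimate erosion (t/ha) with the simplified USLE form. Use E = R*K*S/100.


Formula: E = R * K * S / 100  (simplified USLE)
R * K = 1510 * 0.056 = 84.56
E = 84.56 * 17.0 / 100 = 14.38 t/ha

14.38


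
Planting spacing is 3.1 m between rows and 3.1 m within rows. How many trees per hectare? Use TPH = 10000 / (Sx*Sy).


Formula: TPH = 10000 m^2/ha / (spacing_x * spacing_y)
Area per tree = 3.1 m * 3.1 m = 9.61 m^2
TPH = 10000 / 9.61 = 1041 trees/ha

1041


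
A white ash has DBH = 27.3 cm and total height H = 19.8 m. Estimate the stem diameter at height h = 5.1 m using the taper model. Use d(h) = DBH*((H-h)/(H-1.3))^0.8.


Taper: d(h) = DBH * ((H - h) / (H - 1.3))^0.8
Numerator = H - h = 19.8 - 5.1 = 14.7 m
Denominator = H - 1.3 = 19.8 - 1.3 = 18.5 m
Ratio = 14.7 / 18.5 = 0.79459
d = 27.3 * 0.79459^0.8 = 22.7 cm

22.7


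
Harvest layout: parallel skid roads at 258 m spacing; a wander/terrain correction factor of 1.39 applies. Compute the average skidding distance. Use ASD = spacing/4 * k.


Formula: ASD = (spacing / 4) * correction
Uncorrected distance = spacing / 4 = 258 / 4 = 64.5 m
ASD = 64.5 * 1.39 = 90 m

90


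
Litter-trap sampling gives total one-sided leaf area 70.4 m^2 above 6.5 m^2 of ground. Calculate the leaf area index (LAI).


Formula: LAI = total leaf area / ground area  (dimensionless)
LAI = 70.4 m^2 / 6.5 m^2
LAI = 10.83

10.83


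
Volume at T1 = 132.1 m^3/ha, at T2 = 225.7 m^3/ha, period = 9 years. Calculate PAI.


Formula: PAI = (V_T2 - V_T1) / (T2 - T1)
Volume increment = 225.7 - 132.1 = 93.6 m^3/ha
PAI = 93.6 / 9 = 10.4 m^3/ha/year

10.4


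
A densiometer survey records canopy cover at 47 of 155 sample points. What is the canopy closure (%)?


Formula: Canopy closure = covered points / total points * 100
Closure = 47 / 155 * 100
Closure = 0.3032 * 100 = 30.3%

30.3


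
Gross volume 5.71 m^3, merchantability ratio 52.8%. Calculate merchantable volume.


Formula: MV = V_total * (merchantable_pct / 100)
Merchantable fraction = 52.8% / 100 = 0.528
MV = 5.71 m^3 * 0.528 = 3.015 m^3

3.015


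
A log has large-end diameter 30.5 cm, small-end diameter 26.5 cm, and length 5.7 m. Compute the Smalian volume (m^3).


Smalian: V = (A1 + A2)/2 * L,  A = pi*(D/200)^2
A1 = pi*(30.5/200)^2 = 0.073062 m^2
A2 = pi*(26.5/200)^2 = 0.055155 m^2
V = (0.073062+0.055155)/2*5.7 = 0.3654 m^3

0.3654


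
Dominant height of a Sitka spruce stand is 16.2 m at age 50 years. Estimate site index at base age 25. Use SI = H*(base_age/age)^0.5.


Formula: SI = H_dom * (base_age / age)^0.5
Age ratio = 25 / 50 = 0.5
sqrt(age_ratio) = 0.70711
SI = 16.2 * 0.70711 = 11.5 m

11.5


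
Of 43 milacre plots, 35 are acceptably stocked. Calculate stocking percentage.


Formula: Stocking % = stocked plots / total plots * 100
Stocking = 35 / 43 * 100
Stocking = 0.814 * 100 = 81.4%

81.4


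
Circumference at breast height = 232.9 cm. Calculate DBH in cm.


Formula: DBH = C / pi
DBH = 232.9 / pi
pi = 3.14159...
DBH = 74.1 cm

74.1


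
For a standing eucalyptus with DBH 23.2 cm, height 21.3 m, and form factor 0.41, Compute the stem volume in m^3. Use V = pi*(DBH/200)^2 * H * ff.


Formula: V = pi * (DBH/200)^2 * H * ff
Radius = DBH/200 = 23.2/200 = 0.116 m
Radius^2 = 0.116^2 = 0.013456 m^2
V = pi * 0.013456 * 21.3 * 0.41
V = 0.369 m^3

0.369


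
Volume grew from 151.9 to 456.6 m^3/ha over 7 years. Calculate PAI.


Formula: PAI = (V_T2 - V_T1) / (T2 - T1)
Volume increment = 456.6 - 151.9 = 304.7 m^3/ha
PAI = 304.7 / 7 = 43.53 m^3/ha/year

43.53


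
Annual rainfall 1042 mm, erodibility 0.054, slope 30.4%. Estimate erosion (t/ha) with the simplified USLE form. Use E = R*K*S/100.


Formula: E = R * K * S / 100  (simplified USLE)
R * K = 1042 * 0.054 = 56.268
E = 56.268 * 30.4 / 100 = 17.11 t/ha

17.11


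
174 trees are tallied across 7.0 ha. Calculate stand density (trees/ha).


Formula: Stand Density = N_trees / Area_ha
Density = 174 trees / 7.0 ha
Density = 25 trees/ha

25


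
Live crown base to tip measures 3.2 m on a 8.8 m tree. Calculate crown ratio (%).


Formula: Crown Ratio = (Crown Length / Total Height) * 100
CR = (3.2 m / 8.8 m) * 100
CR = 0.3636 * 100 = 36.4%

36.4


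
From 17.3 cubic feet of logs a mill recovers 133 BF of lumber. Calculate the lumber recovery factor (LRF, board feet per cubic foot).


Formula: LRF = Lumber Output (BF) / Log Input (ft^3)
LRF = 133 BF / 17.3 ft^3
LRF = 7.69 BF/ft^3

7.69


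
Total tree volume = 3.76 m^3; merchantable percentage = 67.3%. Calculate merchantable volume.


Formula: MV = V_total * (merchantable_pct / 100)
Merchantable fraction = 67.3% / 100 = 0.673
MV = 3.76 m^3 * 0.673 = 2.53 m^3

2.53


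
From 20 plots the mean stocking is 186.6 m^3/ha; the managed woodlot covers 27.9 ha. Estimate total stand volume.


Formula: Total Volume = Mean Volume per ha * Total Area
Total Volume = 186.6 m^3/ha * 27.9 ha
Total Volume = 5206 m^3

5206
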